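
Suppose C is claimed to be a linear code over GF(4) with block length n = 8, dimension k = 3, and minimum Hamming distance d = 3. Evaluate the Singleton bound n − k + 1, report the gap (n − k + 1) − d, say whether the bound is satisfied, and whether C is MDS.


Singleton RHS = n − k + 1 = 6, slack = 3, bound satisfied, not MDS.

Singleton bound: d ≤ n − k + 1.
Here n = 8, k = 3, so n − k + 1 = 6.
Given d = 3, check d ≤ 6: YES.
Slack = (n − k + 1) − d = 3.
The code is NOT MDS (slack = 3 > 0).
Description: the claimed parameters are [8, 3, 3]_4; such a code would be non-MDS.


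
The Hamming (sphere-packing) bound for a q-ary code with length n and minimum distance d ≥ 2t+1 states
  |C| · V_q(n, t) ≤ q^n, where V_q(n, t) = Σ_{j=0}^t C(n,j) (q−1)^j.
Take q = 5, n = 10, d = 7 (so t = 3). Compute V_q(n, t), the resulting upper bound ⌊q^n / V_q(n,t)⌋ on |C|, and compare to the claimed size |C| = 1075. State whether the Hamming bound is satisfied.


V_q(n, t) = 8441, q^n = 9765625, Hamming bound = 1156, |C| = 1075 ≤ bound (satisfied).

Step 1: Compute V_q(n, t) = Σ_{j=0}^3 C(n, j) (q−1)^j.
  j = 0: C(10,0)·(4)^0 = 1·1 = 1.
  j = 1: C(10,1)·(4)^1 = 10·4 = 40.
  j = 2: C(10,2)·(4)^2 = 45·16 = 720.
  j = 3: C(10,3)·(4)^3 = 120·64 = 7680.
  V_q(n, t) = 1 + 40 + 720 + 7680 = 8441.
Step 2: q^n = 5^10 = 9765625.
Step 3: Hamming bound ⌊q^n / V_q(n,t)⌋ = ⌊9765625/8441⌋ = 1156.
Step 4: Compare |C| = 1075 to 1156: satisfied.
The claimed |C| lies below the Hamming bound.


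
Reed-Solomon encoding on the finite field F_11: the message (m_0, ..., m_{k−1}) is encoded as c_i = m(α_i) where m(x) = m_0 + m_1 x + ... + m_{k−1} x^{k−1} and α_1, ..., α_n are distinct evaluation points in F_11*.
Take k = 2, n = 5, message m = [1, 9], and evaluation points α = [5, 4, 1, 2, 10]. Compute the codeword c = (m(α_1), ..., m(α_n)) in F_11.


c = [2, 4, 10, 8, 3]

Message polynomial: m(x) = 1 + 9·x (mod 11).
For each evaluation point α_i, compute m(α_i) mod 11:
  α_1 = 5: Horner steps 9 → 2, so m(5) = 2.
  α_2 = 4: Horner steps 9 → 4, so m(4) = 4.
  α_3 = 1: Horner steps 9 → 10, so m(1) = 10.
  α_4 = 2: Horner steps 9 → 8, so m(2) = 8.
  α_5 = 10: Horner steps 9 → 3, so m(10) = 3.
Codeword c = [2, 4, 10, 8, 3] ∈ F_11^5.


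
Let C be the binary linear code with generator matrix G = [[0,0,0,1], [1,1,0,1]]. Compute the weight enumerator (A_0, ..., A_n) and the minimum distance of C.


Weight distribution: A_0 = 1, A_1 = 1, A_2 = 1, A_3 = 1. Minimum distance d = 1.

Enumerate all 2^2 = 4 messages m ∈ F_2^2.
For each, compute codeword c = mG in F_2^4, then tally its weight.
  m = 00 → c = 0000, weight = 0.
  m = 10 → c = 0001, weight = 1.
  m = 01 → c = 1101, weight = 3.
  m = 11 → c = 1100, weight = 2.
Tally weights:
  weight 0: 1 codewords.
  weight 1: 1 codewords.
  weight 2: 1 codewords.
  weight 3: 1 codewords.
Minimum distance d = smallest w > 0 with A_w > 0 = 1.
Sanity: Σ A_w = 4 = 2^2 = 4 ✓.


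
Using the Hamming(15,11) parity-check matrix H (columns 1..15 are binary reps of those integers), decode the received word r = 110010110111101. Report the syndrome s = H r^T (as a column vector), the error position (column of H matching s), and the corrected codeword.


s = (0, 1, 1, 0)^T, error position = 6, corrected codeword c = 110011110111101

Compute s = H r^T mod 2 one row at a time:
  s_1 = 1 + 0 + 1 + 1 + 1 + 1 + 0 + 1 = 6 ≡ 0 (mod 2).
  s_2 = 0 + 1 + 0 + 1 + 1 + 1 + 0 + 1 = 5 ≡ 1 (mod 2).
  s_3 = 1 + 0 + 0 + 1 + 1 + 1 + 0 + 1 = 5 ≡ 1 (mod 2).
  s_4 = 1 + 0 + 1 + 1 + 0 + 1 + 1 + 1 = 6 ≡ 0 (mod 2).
s = (0, 1, 1, 0)^T — this equals column 6 of H (binary 0110), so error is at position 6.
Correct: flip bit 6 of r = 110010110111101 to get c = 110011110111101.


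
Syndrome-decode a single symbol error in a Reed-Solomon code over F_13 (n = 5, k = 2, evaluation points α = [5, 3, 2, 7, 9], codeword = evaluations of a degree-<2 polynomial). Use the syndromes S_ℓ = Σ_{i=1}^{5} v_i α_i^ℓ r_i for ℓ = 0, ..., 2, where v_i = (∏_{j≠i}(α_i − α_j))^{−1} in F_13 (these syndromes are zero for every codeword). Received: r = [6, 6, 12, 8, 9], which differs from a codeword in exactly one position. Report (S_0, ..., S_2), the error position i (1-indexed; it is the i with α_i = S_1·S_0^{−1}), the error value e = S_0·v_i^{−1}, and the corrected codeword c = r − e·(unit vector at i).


S = (10, 11, 3), error at position 1, error magnitude e = 12, c = [7, 6, 12, 8, 9].

Step 1: column multipliers v_i = (∏_{j≠i}(α_i − α_j))^{−1} mod 13.
  i = 1 (α = 5): (5−3)(5−2)(5−7)(5−9) = 2·3·(−2)·(−4) = 48 ≡ 9, so v_1 = 9^{−1} = 3 (mod 13).
  i = 2 (α = 3): (3−5)(3−2)(3−7)(3−9) = (−2)·1·(−4)·(−6) = −48 ≡ 4, so v_2 = 4^{−1} = 10 (mod 13).
  i = 3 (α = 2): (2−5)(2−3)(2−7)(2−9) = (−3)·(−1)·(−5)·(−7) = 105 ≡ 1, so v_3 = 1^{−1} = 1 (mod 13).
  i = 4 (α = 7): (7−5)(7−3)(7−2)(7−9) = 2·4·5·(−2) = −80 ≡ 11, so v_4 = 11^{−1} = 6 (mod 13).
  i = 5 (α = 9): (9−5)(9−3)(9−2)(9−7) = 4·6·7·2 = 336 ≡ 11, so v_5 = 11^{−1} = 6 (mod 13).
  v = [3, 10, 1, 6, 6].
Step 2: syndromes of r = [6, 6, 12, 8, 9] (all sums mod 13).
  S_0 = Σ v_i r_i = 3·6 + 10·6 + 1·12 + 6·8 + 6·9 = 192 ≡ 10.
  S_1 = Σ v_i α_i r_i = 3·5·6 + 10·3·6 + 1·2·12 + 6·7·8 + 6·9·9 = 1116 ≡ 11.
  α_i^2 mod 13 = [12, 9, 4, 10, 3].
  S_2 = Σ v_i α_i^2 r_i = 3·12·6 + 10·9·6 + 1·4·12 + 6·10·8 + 6·3·9 = 1446 ≡ 3.
  S = (10, 11, 3) ≠ 0, so r is not a codeword (an error is present).
Step 3: locate the error. For a single error e at position i, S_ℓ = v_i·e·α_i^ℓ, so α_err = S_1/S_0.
  S_0^{−1} = 10^{−1} = 4 (mod 13), so α_err = 11·4 = 44 ≡ 5 = α_1. Error position i = 1.
  Consistency check: S_2/S_1 = 3·6 = 18 ≡ 5 = α_err ✓ (single-error assumption holds).
Step 4: error magnitude e = S_0/v_1 = S_0·∏_{j≠1}(α_1 − α_j) = 10·9 = 90 ≡ 12 (mod 13).
Step 5: correct position 1: c_1 = r_1 − e = 6 − 12 ≡ 7 (mod 13). Hence c = [7, 6, 12, 8, 9].
  Check: interpolating c through the α_i gives m(x) = 11 + 7·x (degree < 2) with m(α_i) = c_i for every i, so c is indeed a codeword.


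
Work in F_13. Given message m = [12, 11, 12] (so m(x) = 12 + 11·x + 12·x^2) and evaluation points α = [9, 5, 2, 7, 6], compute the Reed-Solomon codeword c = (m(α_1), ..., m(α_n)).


c = [4, 3, 4, 1, 3]

Message polynomial: m(x) = 12 + 11·x + 12·x^2 (mod 13).
For each evaluation point α_i, compute m(α_i) mod 13:
  α_1 = 9: Horner steps 12 → 2 → 4, so m(9) = 4.
  α_2 = 5: Horner steps 12 → 6 → 3, so m(5) = 3.
  α_3 = 2: Horner steps 12 → 9 → 4, so m(2) = 4.
  α_4 = 7: Horner steps 12 → 4 → 1, so m(7) = 1.
  α_5 = 6: Horner steps 12 → 5 → 3, so m(6) = 3.
Codeword c = [4, 3, 4, 1, 3] ∈ F_13^5.


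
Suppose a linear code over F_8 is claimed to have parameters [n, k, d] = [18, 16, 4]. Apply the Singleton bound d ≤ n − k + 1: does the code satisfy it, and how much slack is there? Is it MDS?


Singleton RHS = n − k + 1 = 3, slack = -1, bound violated (no such code; not MDS).

Singleton bound: d ≤ n − k + 1.
Here n = 18, k = 16, so n − k + 1 = 3.
Given d = 4, check d ≤ 3: NO.
Slack = (n − k + 1) − d = -1.
The slack is negative: d = 4 exceeds n − k + 1 = 3 by 1, so the Singleton bound is violated and no linear [18, 16, 4]_8 code can exist. In particular it is not MDS (MDS requires d = n − k + 1 exactly).
Description: the claimed parameters are [18, 16, 4]_8; such a code would be impossible (violates the Singleton bound).


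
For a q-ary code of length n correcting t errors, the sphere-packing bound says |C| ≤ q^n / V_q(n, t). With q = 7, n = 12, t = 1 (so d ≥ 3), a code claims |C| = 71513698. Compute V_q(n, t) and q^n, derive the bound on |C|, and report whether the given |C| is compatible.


V_q(n, t) = 73, q^n = 13841287201, Hamming bound = 189606673, |C| = 71513698 ≤ bound (satisfied).

Step 1: Compute V_q(n, t) = Σ_{j=0}^1 C(n, j) (q−1)^j.
  j = 0: C(12,0)·(6)^0 = 1·1 = 1.
  j = 1: C(12,1)·(6)^1 = 12·6 = 72.
  V_q(n, t) = 1 + 72 = 73.
Step 2: q^n = 7^12 = 13841287201.
Step 3: Hamming bound ⌊q^n / V_q(n,t)⌋ = ⌊13841287201/73⌋ = 189606673.
Step 4: Compare |C| = 71513698 to 189606673: satisfied.
The claimed |C| lies below the Hamming bound.


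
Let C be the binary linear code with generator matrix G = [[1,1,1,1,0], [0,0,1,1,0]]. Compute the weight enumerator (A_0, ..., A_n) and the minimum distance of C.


Weight distribution: A_0 = 1, A_2 = 2, A_4 = 1. Minimum distance d = 2.

Enumerate all 2^2 = 4 messages m ∈ F_2^2.
For each, compute codeword c = mG in F_2^5, then tally its weight.
  m = 00 → c = 00000, weight = 0.
  m = 10 → c = 11110, weight = 4.
  m = 01 → c = 00110, weight = 2.
  m = 11 → c = 11000, weight = 2.
Tally weights:
  weight 0: 1 codewords.
  weight 2: 2 codewords.
  weight 4: 1 codewords.
Minimum distance d = smallest w > 0 with A_w > 0 = 2.
Sanity: Σ A_w = 4 = 2^2 = 4 ✓.


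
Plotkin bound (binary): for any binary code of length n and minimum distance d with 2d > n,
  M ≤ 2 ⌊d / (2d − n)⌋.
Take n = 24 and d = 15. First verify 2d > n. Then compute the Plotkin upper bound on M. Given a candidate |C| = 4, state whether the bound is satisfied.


Plotkin bound M ≤ 4; given |C| = 4 ≤ bound (satisfied).

Check applicability: 2d = 30, n = 24.
2d − n = 6 > 0, so Plotkin applies.
Compute d/(2d−n) = 15/6 ≈ 2.5000.
⌊d/(2d−n)⌋ = 2.
Plotkin bound: M ≤ 2·2 = 4.
Given |C| = 4, check: satisfied.
This |C| is at the Plotkin bound.


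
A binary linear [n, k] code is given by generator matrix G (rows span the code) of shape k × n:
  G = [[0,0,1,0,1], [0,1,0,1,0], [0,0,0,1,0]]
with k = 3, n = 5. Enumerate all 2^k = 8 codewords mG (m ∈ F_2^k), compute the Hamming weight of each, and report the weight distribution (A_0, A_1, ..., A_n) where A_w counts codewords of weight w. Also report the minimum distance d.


Weight distribution: A_0 = 1, A_1 = 2, A_2 = 2, A_3 = 2, A_4 = 1. Minimum distance d = 1.

Enumerate all 2^3 = 8 messages m ∈ F_2^3.
For each, compute codeword c = mG in F_2^5, then tally its weight.
  m = 000 → c = 00000, weight = 0.
  m = 100 → c = 00101, weight = 2.
  m = 010 → c = 01010, weight = 2.
  m = 110 → c = 01111, weight = 4.
  m = 001 → c = 00010, weight = 1.
  m = 101 → c = 00111, weight = 3.
  m = 011 → c = 01000, weight = 1.
  m = 111 → c = 01101, weight = 3.
Tally weights:
  weight 0: 1 codewords.
  weight 1: 2 codewords.
  weight 2: 2 codewords.
  weight 3: 2 codewords.
  weight 4: 1 codewords.
Minimum distance d = smallest w > 0 with A_w > 0 = 1.
Sanity: Σ A_w = 8 = 2^3 = 8 ✓.


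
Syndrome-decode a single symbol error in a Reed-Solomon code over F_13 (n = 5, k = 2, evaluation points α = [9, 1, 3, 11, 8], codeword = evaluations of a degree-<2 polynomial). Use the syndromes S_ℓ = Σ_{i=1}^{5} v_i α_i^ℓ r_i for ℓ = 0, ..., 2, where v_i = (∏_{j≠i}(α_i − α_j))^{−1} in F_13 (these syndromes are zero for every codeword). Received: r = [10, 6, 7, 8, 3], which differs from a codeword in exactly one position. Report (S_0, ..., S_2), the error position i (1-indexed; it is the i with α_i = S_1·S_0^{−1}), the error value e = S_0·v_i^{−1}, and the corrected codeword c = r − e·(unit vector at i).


S = (3, 7, 12), error at position 4, error magnitude e = 10, c = [10, 6, 7, 11, 3].

Step 1: column multipliers v_i = (∏_{j≠i}(α_i − α_j))^{−1} mod 13.
  i = 1 (α = 9): (9−1)(9−3)(9−11)(9−8) = 8·6·(−2)·1 = −96 ≡ 8, so v_1 = 8^{−1} = 5 (mod 13).
  i = 2 (α = 1): (1−9)(1−3)(1−11)(1−8) = (−8)·(−2)·(−10)·(−7) = 1120 ≡ 2, so v_2 = 2^{−1} = 7 (mod 13).
  i = 3 (α = 3): (3−9)(3−1)(3−11)(3−8) = (−6)·2·(−8)·(−5) = −480 ≡ 1, so v_3 = 1^{−1} = 1 (mod 13).
  i = 4 (α = 11): (11−9)(11−1)(11−3)(11−8) = 2·10·8·3 = 480 ≡ 12, so v_4 = 12^{−1} = 12 (mod 13).
  i = 5 (α = 8): (8−9)(8−1)(8−3)(8−11) = (−1)·7·5·(−3) = 105 ≡ 1, so v_5 = 1^{−1} = 1 (mod 13).
  v = [5, 7, 1, 12, 1].
Step 2: syndromes of r = [10, 6, 7, 8, 3] (all sums mod 13).
  S_0 = Σ v_i r_i = 5·10 + 7·6 + 1·7 + 12·8 + 1·3 = 198 ≡ 3.
  S_1 = Σ v_i α_i r_i = 5·9·10 + 7·1·6 + 1·3·7 + 12·11·8 + 1·8·3 = 1593 ≡ 7.
  α_i^2 mod 13 = [3, 1, 9, 4, 12].
  S_2 = Σ v_i α_i^2 r_i = 5·3·10 + 7·1·6 + 1·9·7 + 12·4·8 + 1·12·3 = 675 ≡ 12.
  S = (3, 7, 12) ≠ 0, so r is not a codeword (an error is present).
Step 3: locate the error. For a single error e at position i, S_ℓ = v_i·e·α_i^ℓ, so α_err = S_1/S_0.
  S_0^{−1} = 3^{−1} = 9 (mod 13), so α_err = 7·9 = 63 ≡ 11 = α_4. Error position i = 4.
  Consistency check: S_2/S_1 = 12·2 = 24 ≡ 11 = α_err ✓ (single-error assumption holds).
Step 4: error magnitude e = S_0/v_4 = S_0·∏_{j≠4}(α_4 − α_j) = 3·12 = 36 ≡ 10 (mod 13).
Step 5: correct position 4: c_4 = r_4 − e = 8 − 10 ≡ 11 (mod 13). Hence c = [10, 6, 7, 11, 3].
  Check: interpolating c through the α_i gives m(x) = 12 + 7·x (degree < 2) with m(α_i) = c_i for every i, so c is indeed a codeword.


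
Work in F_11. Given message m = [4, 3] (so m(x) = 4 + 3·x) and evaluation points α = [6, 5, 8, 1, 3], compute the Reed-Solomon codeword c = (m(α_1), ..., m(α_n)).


c = [0, 8, 6, 7, 2]

Message polynomial: m(x) = 4 + 3·x (mod 11).
For each evaluation point α_i, compute m(α_i) mod 11:
  α_1 = 6: Horner steps 3 → 0, so m(6) = 0.
  α_2 = 5: Horner steps 3 → 8, so m(5) = 8.
  α_3 = 8: Horner steps 3 → 6, so m(8) = 6.
  α_4 = 1: Horner steps 3 → 7, so m(1) = 7.
  α_5 = 3: Horner steps 3 → 2, so m(3) = 2.
Codeword c = [0, 8, 6, 7, 2] ∈ F_11^5.


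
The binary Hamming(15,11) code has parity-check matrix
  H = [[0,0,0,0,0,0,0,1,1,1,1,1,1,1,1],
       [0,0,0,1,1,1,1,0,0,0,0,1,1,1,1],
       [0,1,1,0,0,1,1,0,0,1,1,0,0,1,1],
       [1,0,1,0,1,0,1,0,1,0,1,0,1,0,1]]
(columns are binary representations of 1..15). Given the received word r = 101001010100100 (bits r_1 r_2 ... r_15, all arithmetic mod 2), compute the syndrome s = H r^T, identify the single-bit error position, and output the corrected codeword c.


s = (1, 0, 1, 1)^T, error position = 11, corrected codeword c = 101001010110100

Compute s = H r^T mod 2 one row at a time:
  s_1 = 1 + 0 + 1 + 0 + 0 + 1 + 0 + 0 = 3 ≡ 1 (mod 2).
  s_2 = 0 + 0 + 1 + 0 + 0 + 1 + 0 + 0 = 2 ≡ 0 (mod 2).
  s_3 = 0 + 1 + 1 + 0 + 1 + 0 + 0 + 0 = 3 ≡ 1 (mod 2).
  s_4 = 1 + 1 + 0 + 0 + 0 + 0 + 1 + 0 = 3 ≡ 1 (mod 2).
s = (1, 0, 1, 1)^T — this equals column 11 of H (binary 1011), so error is at position 11.
Correct: flip bit 11 of r = 101001010100100 to get c = 101001010110100.


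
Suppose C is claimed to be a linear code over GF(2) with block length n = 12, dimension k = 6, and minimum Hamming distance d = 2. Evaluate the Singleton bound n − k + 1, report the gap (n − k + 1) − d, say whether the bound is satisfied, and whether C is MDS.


Singleton RHS = n − k + 1 = 7, slack = 5, bound satisfied, not MDS.

Singleton bound: d ≤ n − k + 1.
Here n = 12, k = 6, so n − k + 1 = 7.
Given d = 2, check d ≤ 7: YES.
Slack = (n − k + 1) − d = 5.
The code is NOT MDS (slack = 5 > 0).
Description: the claimed parameters are [12, 6, 2]_2; such a code would be non-MDS.


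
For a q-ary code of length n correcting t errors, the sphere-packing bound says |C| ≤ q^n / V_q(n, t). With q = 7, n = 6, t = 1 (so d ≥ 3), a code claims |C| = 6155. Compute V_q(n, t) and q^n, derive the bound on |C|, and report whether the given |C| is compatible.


V_q(n, t) = 37, q^n = 117649, Hamming bound = 3179, |C| = 6155 > bound (violated).

Step 1: Compute V_q(n, t) = Σ_{j=0}^1 C(n, j) (q−1)^j.
  j = 0: C(6,0)·(6)^0 = 1·1 = 1.
  j = 1: C(6,1)·(6)^1 = 6·6 = 36.
  V_q(n, t) = 1 + 36 = 37.
Step 2: q^n = 7^6 = 117649.
Step 3: Hamming bound ⌊q^n / V_q(n,t)⌋ = ⌊117649/37⌋ = 3179.
Step 4: Compare |C| = 6155 to 3179: violated.
The claimed |C| lies above the Hamming bound, so no 7-ary code of length 6 with d ≥ 3 can have 6155 codewords.


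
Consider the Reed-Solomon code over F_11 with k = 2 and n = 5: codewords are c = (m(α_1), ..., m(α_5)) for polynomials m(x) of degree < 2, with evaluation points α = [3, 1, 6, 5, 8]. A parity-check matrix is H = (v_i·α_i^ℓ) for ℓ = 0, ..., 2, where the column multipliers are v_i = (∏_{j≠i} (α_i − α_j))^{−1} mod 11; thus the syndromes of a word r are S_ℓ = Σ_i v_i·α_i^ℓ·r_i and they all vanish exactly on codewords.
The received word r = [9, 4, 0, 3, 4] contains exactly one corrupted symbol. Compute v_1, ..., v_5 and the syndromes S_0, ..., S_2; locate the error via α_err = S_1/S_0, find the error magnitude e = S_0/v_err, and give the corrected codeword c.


S = (10, 3, 2), error at position 5, error magnitude e = 10, c = [9, 4, 0, 3, 5].

Step 1: column multipliers v_i = (∏_{j≠i}(α_i − α_j))^{−1} mod 11.
  i = 1 (α = 3): (3−1)(3−6)(3−5)(3−8) = 2·(−3)·(−2)·(−5) = −60 ≡ 6, so v_1 = 6^{−1} = 2 (mod 11).
  i = 2 (α = 1): (1−3)(1−6)(1−5)(1−8) = (−2)·(−5)·(−4)·(−7) = 280 ≡ 5, so v_2 = 5^{−1} = 9 (mod 11).
  i = 3 (α = 6): (6−3)(6−1)(6−5)(6−8) = 3·5·1·(−2) = −30 ≡ 3, so v_3 = 3^{−1} = 4 (mod 11).
  i = 4 (α = 5): (5−3)(5−1)(5−6)(5−8) = 2·4·(−1)·(−3) = 24 ≡ 2, so v_4 = 2^{−1} = 6 (mod 11).
  i = 5 (α = 8): (8−3)(8−1)(8−6)(8−5) = 5·7·2·3 = 210 ≡ 1, so v_5 = 1^{−1} = 1 (mod 11).
  v = [2, 9, 4, 6, 1].
Step 2: syndromes of r = [9, 4, 0, 3, 4] (all sums mod 11).
  S_0 = Σ v_i r_i = 2·9 + 9·4 + 4·0 + 6·3 + 1·4 = 76 ≡ 10.
  S_1 = Σ v_i α_i r_i = 2·3·9 + 9·1·4 + 4·6·0 + 6·5·3 + 1·8·4 = 212 ≡ 3.
  α_i^2 mod 11 = [9, 1, 3, 3, 9].
  S_2 = Σ v_i α_i^2 r_i = 2·9·9 + 9·1·4 + 4·3·0 + 6·3·3 + 1·9·4 = 288 ≡ 2.
  S = (10, 3, 2) ≠ 0, so r is not a codeword (an error is present).
Step 3: locate the error. For a single error e at position i, S_ℓ = v_i·e·α_i^ℓ, so α_err = S_1/S_0.
  S_0^{−1} = 10^{−1} = 10 (mod 11), so α_err = 3·10 = 30 ≡ 8 = α_5. Error position i = 5.
  Consistency check: S_2/S_1 = 2·4 = 8 ≡ 8 = α_err ✓ (single-error assumption holds).
Step 4: error magnitude e = S_0/v_5 = S_0·∏_{j≠5}(α_5 − α_j) = 10·1 = 10 ≡ 10 (mod 11).
Step 5: correct position 5: c_5 = r_5 − e = 4 − 10 ≡ 5 (mod 11). Hence c = [9, 4, 0, 3, 5].
  Check: interpolating c through the α_i gives m(x) = 7 + 8·x (degree < 2) with m(α_i) = c_i for every i, so c is indeed a codeword.


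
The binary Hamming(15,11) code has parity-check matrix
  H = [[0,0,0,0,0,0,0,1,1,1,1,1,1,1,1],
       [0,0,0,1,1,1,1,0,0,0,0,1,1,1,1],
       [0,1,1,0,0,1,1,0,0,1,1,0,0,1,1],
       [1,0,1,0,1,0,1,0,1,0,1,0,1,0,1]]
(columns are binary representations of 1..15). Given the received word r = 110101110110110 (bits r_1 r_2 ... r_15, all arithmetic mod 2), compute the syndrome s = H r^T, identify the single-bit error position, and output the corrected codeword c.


s = (1, 1, 0, 0)^T, error position = 12, corrected codeword c = 110101110111110

Compute s = H r^T mod 2 one row at a time:
  s_1 = 1 + 0 + 1 + 1 + 0 + 1 + 1 + 0 = 5 ≡ 1 (mod 2).
  s_2 = 1 + 0 + 1 + 1 + 0 + 1 + 1 + 0 = 5 ≡ 1 (mod 2).
  s_3 = 1 + 0 + 1 + 1 + 1 + 1 + 1 + 0 = 6 ≡ 0 (mod 2).
  s_4 = 1 + 0 + 0 + 1 + 0 + 1 + 1 + 0 = 4 ≡ 0 (mod 2).
s = (1, 1, 0, 0)^T — this equals column 12 of H (binary 1100), so error is at position 12.
Correct: flip bit 12 of r = 110101110110110 to get c = 110101110111110.


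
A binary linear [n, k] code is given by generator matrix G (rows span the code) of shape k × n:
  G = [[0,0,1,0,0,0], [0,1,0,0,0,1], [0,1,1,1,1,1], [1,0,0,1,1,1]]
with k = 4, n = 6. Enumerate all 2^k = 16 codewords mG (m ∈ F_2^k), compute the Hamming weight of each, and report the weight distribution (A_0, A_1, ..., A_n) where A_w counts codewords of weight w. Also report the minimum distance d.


Weight distribution: A_0 = 1, A_1 = 1, A_2 = 4, A_3 = 4, A_4 = 3, A_5 = 3. Minimum distance d = 1.

Enumerate all 2^4 = 16 messages m ∈ F_2^4.
For each, compute codeword c = mG in F_2^6, then tally its weight.
  m = 0000 → c = 000000, weight = 0.
  m = 1000 → c = 001000, weight = 1.
  m = 0100 → c = 010001, weight = 2.
  m = 1100 → c = 011001, weight = 3.
  m = 0010 → c = 011111, weight = 5.
  m = 1010 → c = 010111, weight = 4.
  m = 0110 → c = 001110, weight = 3.
  m = 1110 → c = 000110, weight = 2.
  m = 0001 → c = 100111, weight = 4.
  m = 1001 → c = 101111, weight = 5.
  m = 0101 → c = 110110, weight = 4.
  m = 1101 → c = 111110, weight = 5.
  m = 0011 → c = 111000, weight = 3.
  m = 1011 → c = 110000, weight = 2.
  m = 0111 → c = 101001, weight = 3.
  m = 1111 → c = 100001, weight = 2.
Tally weights:
  weight 0: 1 codewords.
  weight 1: 1 codewords.
  weight 2: 4 codewords.
  weight 3: 4 codewords.
  weight 4: 3 codewords.
  weight 5: 3 codewords.
Minimum distance d = smallest w > 0 with A_w > 0 = 1.
Sanity: Σ A_w = 16 = 2^4 = 16 ✓.


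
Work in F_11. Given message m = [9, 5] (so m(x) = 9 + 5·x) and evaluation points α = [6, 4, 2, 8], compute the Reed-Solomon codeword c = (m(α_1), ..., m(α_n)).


c = [6, 7, 8, 5]

Message polynomial: m(x) = 9 + 5·x (mod 11).
For each evaluation point α_i, compute m(α_i) mod 11:
  α_1 = 6: Horner steps 5 → 6, so m(6) = 6.
  α_2 = 4: Horner steps 5 → 7, so m(4) = 7.
  α_3 = 2: Horner steps 5 → 8, so m(2) = 8.
  α_4 = 8: Horner steps 5 → 5, so m(8) = 5.
Codeword c = [6, 7, 8, 5] ∈ F_11^4.


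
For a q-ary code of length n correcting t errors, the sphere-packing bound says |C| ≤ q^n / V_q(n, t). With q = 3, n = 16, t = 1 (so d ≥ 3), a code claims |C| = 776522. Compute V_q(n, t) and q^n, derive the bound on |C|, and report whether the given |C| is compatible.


V_q(n, t) = 33, q^n = 43046721, Hamming bound = 1304446, |C| = 776522 ≤ bound (satisfied).

Step 1: Compute V_q(n, t) = Σ_{j=0}^1 C(n, j) (q−1)^j.
  j = 0: C(16,0)·(2)^0 = 1·1 = 1.
  j = 1: C(16,1)·(2)^1 = 16·2 = 32.
  V_q(n, t) = 1 + 32 = 33.
Step 2: q^n = 3^16 = 43046721.
Step 3: Hamming bound ⌊q^n / V_q(n,t)⌋ = ⌊43046721/33⌋ = 1304446.
Step 4: Compare |C| = 776522 to 1304446: satisfied.
The claimed |C| lies below the Hamming bound.


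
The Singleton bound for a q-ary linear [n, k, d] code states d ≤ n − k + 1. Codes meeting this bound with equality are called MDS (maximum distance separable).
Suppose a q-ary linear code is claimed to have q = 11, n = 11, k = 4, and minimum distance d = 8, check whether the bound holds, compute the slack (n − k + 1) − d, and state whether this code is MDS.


Singleton RHS = n − k + 1 = 8, slack = 0, bound satisfied, MDS.

Singleton bound: d ≤ n − k + 1.
Here n = 11, k = 4, so n − k + 1 = 8.
Given d = 8, check d ≤ 8: YES.
Slack = (n − k + 1) − d = 0.
The code is MDS (slack = 0).
Description: the claimed parameters are [11, 4, 8]_11; such a code would be MDS (meets Singleton bound).


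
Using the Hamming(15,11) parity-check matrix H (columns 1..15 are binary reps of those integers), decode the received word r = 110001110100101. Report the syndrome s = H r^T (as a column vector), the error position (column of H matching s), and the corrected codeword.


s = (0, 0, 1, 0)^T, error position = 2, corrected codeword c = 100001110100101

Compute s = H r^T mod 2 one row at a time:
  s_1 = 1 + 0 + 1 + 0 + 0 + 1 + 0 + 1 = 4 ≡ 0 (mod 2).
  s_2 = 0 + 0 + 1 + 1 + 0 + 1 + 0 + 1 = 4 ≡ 0 (mod 2).
  s_3 = 1 + 0 + 1 + 1 + 1 + 0 + 0 + 1 = 5 ≡ 1 (mod 2).
  s_4 = 1 + 0 + 0 + 1 + 0 + 0 + 1 + 1 = 4 ≡ 0 (mod 2).
s = (0, 0, 1, 0)^T — this equals column 2 of H (binary 0010), so error is at position 2.
Correct: flip bit 2 of r = 110001110100101 to get c = 100001110100101.


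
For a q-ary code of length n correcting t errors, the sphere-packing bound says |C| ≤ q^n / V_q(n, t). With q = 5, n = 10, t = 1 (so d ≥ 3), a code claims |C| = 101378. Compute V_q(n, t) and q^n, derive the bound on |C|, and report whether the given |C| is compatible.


V_q(n, t) = 41, q^n = 9765625, Hamming bound = 238185, |C| = 101378 ≤ bound (satisfied).

Step 1: Compute V_q(n, t) = Σ_{j=0}^1 C(n, j) (q−1)^j.
  j = 0: C(10,0)·(4)^0 = 1·1 = 1.
  j = 1: C(10,1)·(4)^1 = 10·4 = 40.
  V_q(n, t) = 1 + 40 = 41.
Step 2: q^n = 5^10 = 9765625.
Step 3: Hamming bound ⌊q^n / V_q(n,t)⌋ = ⌊9765625/41⌋ = 238185.
Step 4: Compare |C| = 101378 to 238185: satisfied.
The claimed |C| lies below the Hamming bound.


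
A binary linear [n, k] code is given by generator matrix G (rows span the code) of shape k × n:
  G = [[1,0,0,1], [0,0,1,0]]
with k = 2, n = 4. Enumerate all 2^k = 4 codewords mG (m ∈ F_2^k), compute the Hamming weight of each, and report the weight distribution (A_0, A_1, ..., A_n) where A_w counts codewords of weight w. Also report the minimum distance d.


Weight distribution: A_0 = 1, A_1 = 1, A_2 = 1, A_3 = 1. Minimum distance d = 1.

Enumerate all 2^2 = 4 messages m ∈ F_2^2.
For each, compute codeword c = mG in F_2^4, then tally its weight.
  m = 00 → c = 0000, weight = 0.
  m = 10 → c = 1001, weight = 2.
  m = 01 → c = 0010, weight = 1.
  m = 11 → c = 1011, weight = 3.
Tally weights:
  weight 0: 1 codewords.
  weight 1: 1 codewords.
  weight 2: 1 codewords.
  weight 3: 1 codewords.
Minimum distance d = smallest w > 0 with A_w > 0 = 1.
Sanity: Σ A_w = 4 = 2^2 = 4 ✓.


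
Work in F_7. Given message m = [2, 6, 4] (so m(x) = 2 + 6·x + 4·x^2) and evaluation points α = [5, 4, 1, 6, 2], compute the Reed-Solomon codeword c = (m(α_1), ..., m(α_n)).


c = [6, 6, 5, 0, 2]

Message polynomial: m(x) = 2 + 6·x + 4·x^2 (mod 7).
For each evaluation point α_i, compute m(α_i) mod 7:
  α_1 = 5: Horner steps 4 → 5 → 6, so m(5) = 6.
  α_2 = 4: Horner steps 4 → 1 → 6, so m(4) = 6.
  α_3 = 1: Horner steps 4 → 3 → 5, so m(1) = 5.
  α_4 = 6: Horner steps 4 → 2 → 0, so m(6) = 0.
  α_5 = 2: Horner steps 4 → 0 → 2, so m(2) = 2.
Codeword c = [6, 6, 5, 0, 2] ∈ F_7^5.


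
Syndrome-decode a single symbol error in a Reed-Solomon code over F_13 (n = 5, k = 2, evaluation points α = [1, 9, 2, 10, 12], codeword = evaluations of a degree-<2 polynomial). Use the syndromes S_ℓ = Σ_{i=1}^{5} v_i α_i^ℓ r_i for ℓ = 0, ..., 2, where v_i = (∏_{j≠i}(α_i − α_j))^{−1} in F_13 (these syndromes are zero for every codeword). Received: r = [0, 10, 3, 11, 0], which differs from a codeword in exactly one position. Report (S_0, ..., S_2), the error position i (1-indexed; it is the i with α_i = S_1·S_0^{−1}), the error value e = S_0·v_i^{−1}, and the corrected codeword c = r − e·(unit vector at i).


S = (2, 2, 2), error at position 1, error magnitude e = 11, c = [2, 10, 3, 11, 0].

Step 1: column multipliers v_i = (∏_{j≠i}(α_i − α_j))^{−1} mod 13.
  i = 1 (α = 1): (1−9)(1−2)(1−10)(1−12) = (−8)·(−1)·(−9)·(−11) = 792 ≡ 12, so v_1 = 12^{−1} = 12 (mod 13).
  i = 2 (α = 9): (9−1)(9−2)(9−10)(9−12) = 8·7·(−1)·(−3) = 168 ≡ 12, so v_2 = 12^{−1} = 12 (mod 13).
  i = 3 (α = 2): (2−1)(2−9)(2−10)(2−12) = 1·(−7)·(−8)·(−10) = −560 ≡ 12, so v_3 = 12^{−1} = 12 (mod 13).
  i = 4 (α = 10): (10−1)(10−9)(10−2)(10−12) = 9·1·8·(−2) = −144 ≡ 12, so v_4 = 12^{−1} = 12 (mod 13).
  i = 5 (α = 12): (12−1)(12−9)(12−2)(12−10) = 11·3·10·2 = 660 ≡ 10, so v_5 = 10^{−1} = 4 (mod 13).
  v = [12, 12, 12, 12, 4].
Step 2: syndromes of r = [0, 10, 3, 11, 0] (all sums mod 13).
  S_0 = Σ v_i r_i = 12·0 + 12·10 + 12·3 + 12·11 + 4·0 = 288 ≡ 2.
  S_1 = Σ v_i α_i r_i = 12·1·0 + 12·9·10 + 12·2·3 + 12·10·11 + 4·12·0 = 2472 ≡ 2.
  α_i^2 mod 13 = [1, 3, 4, 9, 1].
  S_2 = Σ v_i α_i^2 r_i = 12·1·0 + 12·3·10 + 12·4·3 + 12·9·11 + 4·1·0 = 1692 ≡ 2.
  S = (2, 2, 2) ≠ 0, so r is not a codeword (an error is present).
Step 3: locate the error. For a single error e at position i, S_ℓ = v_i·e·α_i^ℓ, so α_err = S_1/S_0.
  S_0^{−1} = 2^{−1} = 7 (mod 13), so α_err = 2·7 = 14 ≡ 1 = α_1. Error position i = 1.
  Consistency check: S_2/S_1 = 2·7 = 14 ≡ 1 = α_err ✓ (single-error assumption holds).
Step 4: error magnitude e = S_0/v_1 = S_0·∏_{j≠1}(α_1 − α_j) = 2·12 = 24 ≡ 11 (mod 13).
Step 5: correct position 1: c_1 = r_1 − e = 0 − 11 ≡ 2 (mod 13). Hence c = [2, 10, 3, 11, 0].
  Check: interpolating c through the α_i gives m(x) = 1 + 1·x (degree < 2) with m(α_i) = c_i for every i, so c is indeed a codeword.


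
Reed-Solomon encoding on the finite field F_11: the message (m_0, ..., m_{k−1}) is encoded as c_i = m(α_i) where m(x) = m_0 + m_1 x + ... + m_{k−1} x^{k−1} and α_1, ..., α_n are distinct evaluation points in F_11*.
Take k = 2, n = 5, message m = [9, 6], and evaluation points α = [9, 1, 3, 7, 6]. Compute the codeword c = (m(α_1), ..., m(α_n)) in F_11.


c = [8, 4, 5, 7, 1]

Message polynomial: m(x) = 9 + 6·x (mod 11).
For each evaluation point α_i, compute m(α_i) mod 11:
  α_1 = 9: Horner steps 6 → 8, so m(9) = 8.
  α_2 = 1: Horner steps 6 → 4, so m(1) = 4.
  α_3 = 3: Horner steps 6 → 5, so m(3) = 5.
  α_4 = 7: Horner steps 6 → 7, so m(7) = 7.
  α_5 = 6: Horner steps 6 → 1, so m(6) = 1.
Codeword c = [8, 4, 5, 7, 1] ∈ F_11^5.


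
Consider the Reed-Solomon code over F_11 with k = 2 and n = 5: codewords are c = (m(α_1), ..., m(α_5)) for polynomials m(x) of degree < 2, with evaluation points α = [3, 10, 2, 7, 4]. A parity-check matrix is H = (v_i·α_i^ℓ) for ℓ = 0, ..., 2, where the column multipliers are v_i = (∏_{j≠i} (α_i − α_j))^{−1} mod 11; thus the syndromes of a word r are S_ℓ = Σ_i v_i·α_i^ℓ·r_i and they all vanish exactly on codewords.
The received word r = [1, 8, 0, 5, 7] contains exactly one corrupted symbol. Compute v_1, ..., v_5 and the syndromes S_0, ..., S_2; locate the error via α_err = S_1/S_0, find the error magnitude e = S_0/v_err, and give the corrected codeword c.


S = (9, 3, 1), error at position 5, error magnitude e = 5, c = [1, 8, 0, 5, 2].

Step 1: column multipliers v_i = (∏_{j≠i}(α_i − α_j))^{−1} mod 11.
  i = 1 (α = 3): (3−10)(3−2)(3−7)(3−4) = (−7)·1·(−4)·(−1) = −28 ≡ 5, so v_1 = 5^{−1} = 9 (mod 11).
  i = 2 (α = 10): (10−3)(10−2)(10−7)(10−4) = 7·8·3·6 = 1008 ≡ 7, so v_2 = 7^{−1} = 8 (mod 11).
  i = 3 (α = 2): (2−3)(2−10)(2−7)(2−4) = (−1)·(−8)·(−5)·(−2) = 80 ≡ 3, so v_3 = 3^{−1} = 4 (mod 11).
  i = 4 (α = 7): (7−3)(7−10)(7−2)(7−4) = 4·(−3)·5·3 = −180 ≡ 7, so v_4 = 7^{−1} = 8 (mod 11).
  i = 5 (α = 4): (4−3)(4−10)(4−2)(4−7) = 1·(−6)·2·(−3) = 36 ≡ 3, so v_5 = 3^{−1} = 4 (mod 11).
  v = [9, 8, 4, 8, 4].
Step 2: syndromes of r = [1, 8, 0, 5, 7] (all sums mod 11).
  S_0 = Σ v_i r_i = 9·1 + 8·8 + 4·0 + 8·5 + 4·7 = 141 ≡ 9.
  S_1 = Σ v_i α_i r_i = 9·3·1 + 8·10·8 + 4·2·0 + 8·7·5 + 4·4·7 = 1059 ≡ 3.
  α_i^2 mod 11 = [9, 1, 4, 5, 5].
  S_2 = Σ v_i α_i^2 r_i = 9·9·1 + 8·1·8 + 4·4·0 + 8·5·5 + 4·5·7 = 485 ≡ 1.
  S = (9, 3, 1) ≠ 0, so r is not a codeword (an error is present).
Step 3: locate the error. For a single error e at position i, S_ℓ = v_i·e·α_i^ℓ, so α_err = S_1/S_0.
  S_0^{−1} = 9^{−1} = 5 (mod 11), so α_err = 3·5 = 15 ≡ 4 = α_5. Error position i = 5.
  Consistency check: S_2/S_1 = 1·4 = 4 ≡ 4 = α_err ✓ (single-error assumption holds).
Step 4: error magnitude e = S_0/v_5 = S_0·∏_{j≠5}(α_5 − α_j) = 9·3 = 27 ≡ 5 (mod 11).
Step 5: correct position 5: c_5 = r_5 − e = 7 − 5 ≡ 2 (mod 11). Hence c = [1, 8, 0, 5, 2].
  Check: interpolating c through the α_i gives m(x) = 9 + 1·x (degree < 2) with m(α_i) = c_i for every i, so c is indeed a codeword.


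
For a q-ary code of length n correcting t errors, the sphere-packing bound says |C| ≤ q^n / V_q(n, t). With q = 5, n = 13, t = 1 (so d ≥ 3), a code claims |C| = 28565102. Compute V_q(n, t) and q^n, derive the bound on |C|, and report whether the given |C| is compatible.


V_q(n, t) = 53, q^n = 1220703125, Hamming bound = 23032134, |C| = 28565102 > bound (violated).

Step 1: Compute V_q(n, t) = Σ_{j=0}^1 C(n, j) (q−1)^j.
  j = 0: C(13,0)·(4)^0 = 1·1 = 1.
  j = 1: C(13,1)·(4)^1 = 13·4 = 52.
  V_q(n, t) = 1 + 52 = 53.
Step 2: q^n = 5^13 = 1220703125.
Step 3: Hamming bound ⌊q^n / V_q(n,t)⌋ = ⌊1220703125/53⌋ = 23032134.
Step 4: Compare |C| = 28565102 to 23032134: violated.
The claimed |C| lies above the Hamming bound, so no 5-ary code of length 13 with d ≥ 3 can have 28565102 codewords.


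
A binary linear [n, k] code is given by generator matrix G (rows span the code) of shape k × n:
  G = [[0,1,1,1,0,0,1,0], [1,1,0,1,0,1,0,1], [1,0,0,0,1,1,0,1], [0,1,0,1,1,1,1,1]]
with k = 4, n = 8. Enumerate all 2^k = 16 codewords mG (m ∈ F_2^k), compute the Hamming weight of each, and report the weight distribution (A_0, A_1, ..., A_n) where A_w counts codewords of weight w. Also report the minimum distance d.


Weight distribution: A_0 = 1, A_2 = 1, A_3 = 4, A_4 = 4, A_5 = 4, A_6 = 1, A_8 = 1. Minimum distance d = 2.

Enumerate all 2^4 = 16 messages m ∈ F_2^4.
For each, compute codeword c = mG in F_2^8, then tally its weight.
  m = 0000 → c = 00000000, weight = 0.
  m = 1000 → c = 01110010, weight = 4.
  m = 0100 → c = 11010101, weight = 5.
  m = 1100 → c = 10100111, weight = 5.
  m = 0010 → c = 10001101, weight = 4.
  m = 1010 → c = 11111111, weight = 8.
  m = 0110 → c = 01011000, weight = 3.
  m = 1110 → c = 00101010, weight = 3.
  m = 0001 → c = 01011111, weight = 6.
  m = 1001 → c = 00101101, weight = 4.
  m = 0101 → c = 10001010, weight = 3.
  m = 1101 → c = 11111000, weight = 5.
  m = 0011 → c = 11010010, weight = 4.
  m = 1011 → c = 10100000, weight = 2.
  m = 0111 → c = 00000111, weight = 3.
  m = 1111 → c = 01110101, weight = 5.
Tally weights:
  weight 0: 1 codewords.
  weight 2: 1 codewords.
  weight 3: 4 codewords.
  weight 4: 4 codewords.
  weight 5: 4 codewords.
  weight 6: 1 codewords.
  weight 8: 1 codewords.
Minimum distance d = smallest w > 0 with A_w > 0 = 2.
Sanity: Σ A_w = 16 = 2^4 = 16 ✓.


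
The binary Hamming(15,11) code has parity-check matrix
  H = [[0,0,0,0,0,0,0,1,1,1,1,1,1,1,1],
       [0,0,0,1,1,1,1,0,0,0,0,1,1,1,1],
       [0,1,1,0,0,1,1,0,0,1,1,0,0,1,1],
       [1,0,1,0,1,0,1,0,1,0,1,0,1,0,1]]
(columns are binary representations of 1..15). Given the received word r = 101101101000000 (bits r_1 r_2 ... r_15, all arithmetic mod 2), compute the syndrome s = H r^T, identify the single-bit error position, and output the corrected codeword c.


s = (1, 1, 1, 0)^T, error position = 14, corrected codeword c = 101101101000010

Compute s = H r^T mod 2 one row at a time:
  s_1 = 0 + 1 + 0 + 0 + 0 + 0 + 0 + 0 = 1 ≡ 1 (mod 2).
  s_2 = 1 + 0 + 1 + 1 + 0 + 0 + 0 + 0 = 3 ≡ 1 (mod 2).
  s_3 = 0 + 1 + 1 + 1 + 0 + 0 + 0 + 0 = 3 ≡ 1 (mod 2).
  s_4 = 1 + 1 + 0 + 1 + 1 + 0 + 0 + 0 = 4 ≡ 0 (mod 2).
s = (1, 1, 1, 0)^T — this equals column 14 of H (binary 1110), so error is at position 14.
Correct: flip bit 14 of r = 101101101000000 to get c = 101101101000010.


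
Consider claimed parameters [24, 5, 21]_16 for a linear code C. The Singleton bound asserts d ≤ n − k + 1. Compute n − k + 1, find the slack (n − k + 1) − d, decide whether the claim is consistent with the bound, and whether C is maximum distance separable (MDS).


Singleton RHS = n − k + 1 = 20, slack = -1, bound violated (no such code; not MDS).

Singleton bound: d ≤ n − k + 1.
Here n = 24, k = 5, so n − k + 1 = 20.
Given d = 21, check d ≤ 20: NO.
Slack = (n − k + 1) − d = -1.
The slack is negative: d = 21 exceeds n − k + 1 = 20 by 1, so the Singleton bound is violated and no linear [24, 5, 21]_16 code can exist. In particular it is not MDS (MDS requires d = n − k + 1 exactly).
Description: the claimed parameters are [24, 5, 21]_16; such a code would be impossible (violates the Singleton bound).


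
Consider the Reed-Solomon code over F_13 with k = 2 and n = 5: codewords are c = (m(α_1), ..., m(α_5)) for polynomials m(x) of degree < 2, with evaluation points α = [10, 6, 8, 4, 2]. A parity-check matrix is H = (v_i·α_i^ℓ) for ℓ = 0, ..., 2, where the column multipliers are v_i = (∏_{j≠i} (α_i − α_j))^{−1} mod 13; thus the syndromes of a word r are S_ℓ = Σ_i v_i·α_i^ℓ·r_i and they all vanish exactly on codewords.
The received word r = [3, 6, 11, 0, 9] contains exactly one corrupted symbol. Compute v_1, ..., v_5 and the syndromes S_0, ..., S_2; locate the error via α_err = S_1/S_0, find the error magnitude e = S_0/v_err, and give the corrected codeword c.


S = (8, 6, 11), error at position 4, error magnitude e = 12, c = [3, 6, 11, 1, 9].

Step 1: column multipliers v_i = (∏_{j≠i}(α_i − α_j))^{−1} mod 13.
  i = 1 (α = 10): (10−6)(10−8)(10−4)(10−2) = 4·2·6·8 = 384 ≡ 7, so v_1 = 7^{−1} = 2 (mod 13).
  i = 2 (α = 6): (6−10)(6−8)(6−4)(6−2) = (−4)·(−2)·2·4 = 64 ≡ 12, so v_2 = 12^{−1} = 12 (mod 13).
  i = 3 (α = 8): (8−10)(8−6)(8−4)(8−2) = (−2)·2·4·6 = −96 ≡ 8, so v_3 = 8^{−1} = 5 (mod 13).
  i = 4 (α = 4): (4−10)(4−6)(4−8)(4−2) = (−6)·(−2)·(−4)·2 = −96 ≡ 8, so v_4 = 8^{−1} = 5 (mod 13).
  i = 5 (α = 2): (2−10)(2−6)(2−8)(2−4) = (−8)·(−4)·(−6)·(−2) = 384 ≡ 7, so v_5 = 7^{−1} = 2 (mod 13).
  v = [2, 12, 5, 5, 2].
Step 2: syndromes of r = [3, 6, 11, 0, 9] (all sums mod 13).
  S_0 = Σ v_i r_i = 2·3 + 12·6 + 5·11 + 5·0 + 2·9 = 151 ≡ 8.
  S_1 = Σ v_i α_i r_i = 2·10·3 + 12·6·6 + 5·8·11 + 5·4·0 + 2·2·9 = 968 ≡ 6.
  α_i^2 mod 13 = [9, 10, 12, 3, 4].
  S_2 = Σ v_i α_i^2 r_i = 2·9·3 + 12·10·6 + 5·12·11 + 5·3·0 + 2·4·9 = 1506 ≡ 11.
  S = (8, 6, 11) ≠ 0, so r is not a codeword (an error is present).
Step 3: locate the error. For a single error e at position i, S_ℓ = v_i·e·α_i^ℓ, so α_err = S_1/S_0.
  S_0^{−1} = 8^{−1} = 5 (mod 13), so α_err = 6·5 = 30 ≡ 4 = α_4. Error position i = 4.
  Consistency check: S_2/S_1 = 11·11 = 121 ≡ 4 = α_err ✓ (single-error assumption holds).
Step 4: error magnitude e = S_0/v_4 = S_0·∏_{j≠4}(α_4 − α_j) = 8·8 = 64 ≡ 12 (mod 13).
Step 5: correct position 4: c_4 = r_4 − e = 0 − 12 ≡ 1 (mod 13). Hence c = [3, 6, 11, 1, 9].
  Check: interpolating c through the α_i gives m(x) = 4 + 9·x (degree < 2) with m(α_i) = c_i for every i, so c is indeed a codeword.


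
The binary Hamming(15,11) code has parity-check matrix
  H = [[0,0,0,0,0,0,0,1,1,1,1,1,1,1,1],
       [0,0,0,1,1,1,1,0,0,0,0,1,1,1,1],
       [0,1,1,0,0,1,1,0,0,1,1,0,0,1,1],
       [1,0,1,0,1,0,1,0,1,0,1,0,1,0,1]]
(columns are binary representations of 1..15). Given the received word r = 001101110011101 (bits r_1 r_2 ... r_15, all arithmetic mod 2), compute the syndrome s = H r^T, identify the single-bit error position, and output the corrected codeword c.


s = (1, 0, 1, 1)^T, error position = 11, corrected codeword c = 001101110001101

Compute s = H r^T mod 2 one row at a time:
  s_1 = 1 + 0 + 0 + 1 + 1 + 1 + 0 + 1 = 5 ≡ 1 (mod 2).
  s_2 = 1 + 0 + 1 + 1 + 1 + 1 + 0 + 1 = 6 ≡ 0 (mod 2).
  s_3 = 0 + 1 + 1 + 1 + 0 + 1 + 0 + 1 = 5 ≡ 1 (mod 2).
  s_4 = 0 + 1 + 0 + 1 + 0 + 1 + 1 + 1 = 5 ≡ 1 (mod 2).
s = (1, 0, 1, 1)^T — this equals column 11 of H (binary 1011), so error is at position 11.
Correct: flip bit 11 of r = 001101110011101 to get c = 001101110001101.


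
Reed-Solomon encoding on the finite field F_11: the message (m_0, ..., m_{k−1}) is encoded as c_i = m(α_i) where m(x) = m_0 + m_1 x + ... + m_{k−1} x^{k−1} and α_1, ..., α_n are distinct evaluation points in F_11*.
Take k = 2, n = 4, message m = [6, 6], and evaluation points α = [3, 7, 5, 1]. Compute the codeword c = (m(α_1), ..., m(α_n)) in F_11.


c = [2, 4, 3, 1]

Message polynomial: m(x) = 6 + 6·x (mod 11).
For each evaluation point α_i, compute m(α_i) mod 11:
  α_1 = 3: Horner steps 6 → 2, so m(3) = 2.
  α_2 = 7: Horner steps 6 → 4, so m(7) = 4.
  α_3 = 5: Horner steps 6 → 3, so m(5) = 3.
  α_4 = 1: Horner steps 6 → 1, so m(1) = 1.
Codeword c = [2, 4, 3, 1] ∈ F_11^4.
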